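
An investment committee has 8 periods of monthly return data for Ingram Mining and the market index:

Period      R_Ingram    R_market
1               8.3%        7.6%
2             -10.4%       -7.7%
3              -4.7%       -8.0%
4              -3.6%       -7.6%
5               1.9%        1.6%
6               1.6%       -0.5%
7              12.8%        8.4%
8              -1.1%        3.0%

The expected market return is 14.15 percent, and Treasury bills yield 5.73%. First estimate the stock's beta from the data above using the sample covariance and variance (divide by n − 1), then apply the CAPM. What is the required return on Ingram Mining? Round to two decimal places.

14.06%

Mean R_i = (8.3 − 10.4 − 4.7 − 3.6 + 1.9 + 1.6 + 12.8 − 1.1) / 8 = 0.6000%
Mean R_m = (7.6 − 7.7 − 8.0 − 7.6 + 1.6 − 0.5 + 8.4 + 3.0) / 8 = -0.4000%
Σ(R_i − R̄_i)(R_m − R̄_m) = 316.5000  ⇒  Cov = 316.5000 / 7 = 45.2143
Σ(R_m − R̄_m)² = 319.9000  ⇒  Var(R_m) = 319.9000 / 7 = 45.7000
β = Cov / Var(R_m) = 45.2143 / 45.7000 = 0.9894
MRP = 14.15% − 5.73% = 8.42%
E(R) = R_f + β × MRP = 5.73% + 0.9894 × 8.42% = 14.06%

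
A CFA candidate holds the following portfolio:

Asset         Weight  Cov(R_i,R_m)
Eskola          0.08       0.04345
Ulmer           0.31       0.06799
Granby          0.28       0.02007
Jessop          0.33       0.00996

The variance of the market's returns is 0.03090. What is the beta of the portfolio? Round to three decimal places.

β_Eskola = 0.04345 / 0.03090 = 1.4061
β_Ulmer = 0.06799 / 0.03090 = 2.2003
β_Granby = 0.02007 / 0.03090 = 0.6495
β_Jessop = 0.00996 / 0.03090 = 0.3223
β_P = Σ w_i β_i = 0.08×1.4061 + 0.31×2.2003 + 0.28×0.6495 + 0.33×0.3223 = 1.0828

1.083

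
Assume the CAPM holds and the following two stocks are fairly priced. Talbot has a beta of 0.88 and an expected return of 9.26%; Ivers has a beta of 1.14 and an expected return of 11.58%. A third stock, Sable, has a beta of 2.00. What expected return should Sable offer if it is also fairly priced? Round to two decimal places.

19.25%

MRP (SML slope) = (11.58% − 9.26%) / (1.14 − 0.88) = 2.32% / 0.26 = 8.9231%
R_f (intercept) = 9.26% − 0.88 × 8.9231% = 1.4077%
E(R_Sable) = R_f + β × MRP = 1.4077% + 2.00 × 8.9231% = 19.25%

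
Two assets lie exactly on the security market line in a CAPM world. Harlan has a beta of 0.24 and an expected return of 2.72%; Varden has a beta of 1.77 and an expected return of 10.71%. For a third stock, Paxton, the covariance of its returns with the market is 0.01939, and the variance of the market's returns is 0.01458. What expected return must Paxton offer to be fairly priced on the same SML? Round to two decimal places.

8.41%

MRP = (10.71% − 2.72%) / (1.77 − 0.24) = 5.2222%
R_f = 2.72% − 0.24 × 5.2222% = 1.4667%
β_Paxton = Cov / Var(R_m) = 0.01939 / 0.01458 = 1.3299
E(R_Paxton) = R_f + β × MRP = 1.4667% + 1.3299 × 5.2222% = 8.41%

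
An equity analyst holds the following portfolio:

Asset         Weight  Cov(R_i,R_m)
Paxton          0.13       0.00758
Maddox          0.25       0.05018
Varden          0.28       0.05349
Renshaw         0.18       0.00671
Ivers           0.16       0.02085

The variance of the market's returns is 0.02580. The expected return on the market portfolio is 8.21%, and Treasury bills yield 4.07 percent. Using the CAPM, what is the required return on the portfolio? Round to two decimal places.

9.37%

β_Paxton = 0.00758 / 0.02580 = 0.2938
β_Maddox = 0.05018 / 0.02580 = 1.9450
β_Varden = 0.05349 / 0.02580 = 2.0733
β_Renshaw = 0.00671 / 0.02580 = 0.2601
β_Ivers = 0.02085 / 0.02580 = 0.8081
β_P = Σ w_i β_i = 0.13×0.2938 + 0.25×1.9450 + 0.28×2.0733 + 0.18×0.2601 + 0.16×0.8081 = 1.2811
MRP = 8.21% − 4.07% = 4.14%
E(R_P) = R_f + β_P × MRP = 4.07% + 1.2811 × 4.14% = 9.37%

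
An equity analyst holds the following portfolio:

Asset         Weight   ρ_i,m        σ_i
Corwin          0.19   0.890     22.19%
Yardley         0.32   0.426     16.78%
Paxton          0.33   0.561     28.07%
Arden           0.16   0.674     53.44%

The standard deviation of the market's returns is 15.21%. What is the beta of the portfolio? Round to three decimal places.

β_Corwin = 0.890 × 22.19% / 15.21% = 1.2984
β_Yardley = 0.426 × 16.78% / 15.21% = 0.4700
β_Paxton = 0.561 × 28.07% / 15.21% = 1.0353
β_Arden = 0.674 × 53.44% / 15.21% = 2.3681
β_P = Σ w_i β_i = 0.19×1.2984 + 0.32×0.4700 + 0.33×1.0353 + 0.16×2.3681 = 1.1176

1.118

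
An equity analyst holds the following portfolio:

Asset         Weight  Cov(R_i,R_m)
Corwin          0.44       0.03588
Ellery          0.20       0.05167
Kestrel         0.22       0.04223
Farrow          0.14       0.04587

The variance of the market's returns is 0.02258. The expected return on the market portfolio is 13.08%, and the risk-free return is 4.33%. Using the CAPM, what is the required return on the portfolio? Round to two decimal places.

β_Corwin = 0.03588 / 0.02258 = 1.5890
β_Ellery = 0.05167 / 0.02258 = 2.2883
β_Kestrel = 0.04223 / 0.02258 = 1.8702
β_Farrow = 0.04587 / 0.02258 = 2.0314
β_P = Σ w_i β_i = 0.44×1.5890 + 0.20×2.2883 + 0.22×1.8702 + 0.14×2.0314 = 1.8527
MRP = 13.08% − 4.33% = 8.75%
E(R_P) = R_f + β_P × MRP = 4.33% + 1.8527 × 8.75% = 20.54%

20.54%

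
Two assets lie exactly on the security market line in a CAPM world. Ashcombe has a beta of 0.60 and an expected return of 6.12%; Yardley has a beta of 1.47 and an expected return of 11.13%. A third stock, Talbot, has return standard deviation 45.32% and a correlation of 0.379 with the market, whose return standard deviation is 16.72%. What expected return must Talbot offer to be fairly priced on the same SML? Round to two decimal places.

8.58%

MRP = (11.13% − 6.12%) / (1.47 − 0.60) = 5.7586%
R_f = 6.12% − 0.60 × 5.7586% = 2.6648%
β_Talbot = ρ·σ_i/σ_m = 0.379 × 45.32 / 16.72 = 1.0273
E(R_Talbot) = R_f + β × MRP = 2.6648% + 1.0273 × 5.7586% = 8.58%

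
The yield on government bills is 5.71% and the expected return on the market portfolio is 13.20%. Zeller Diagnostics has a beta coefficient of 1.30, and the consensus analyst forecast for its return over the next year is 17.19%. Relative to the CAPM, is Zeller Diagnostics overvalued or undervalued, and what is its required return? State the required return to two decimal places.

Undervalued; required return 15.45%

MRP = 13.20% − 5.71% = 7.49%
Required return = R_f + β·MRP = 5.71% + 1.30 × 7.49% = 15.45%
Forecast 17.19% > required 15.45% → the stock plots above the SML → undervalued.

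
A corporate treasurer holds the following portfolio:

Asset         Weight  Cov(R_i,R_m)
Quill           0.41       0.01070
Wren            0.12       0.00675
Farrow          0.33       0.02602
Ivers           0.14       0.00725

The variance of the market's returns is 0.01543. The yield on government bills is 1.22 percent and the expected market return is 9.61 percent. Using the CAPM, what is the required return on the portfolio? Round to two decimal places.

9.27%

β_Quill = 0.01070 / 0.01543 = 0.6935
β_Wren = 0.00675 / 0.01543 = 0.4375
β_Farrow = 0.02602 / 0.01543 = 1.6863
β_Ivers = 0.00725 / 0.01543 = 0.4699
β_P = Σ w_i β_i = 0.41×0.6935 + 0.12×0.4375 + 0.33×1.6863 + 0.14×0.4699 = 0.9591
MRP = 9.61% − 1.22% = 8.39%
E(R_P) = R_f + β_P × MRP = 1.22% + 0.9591 × 8.39% = 9.27%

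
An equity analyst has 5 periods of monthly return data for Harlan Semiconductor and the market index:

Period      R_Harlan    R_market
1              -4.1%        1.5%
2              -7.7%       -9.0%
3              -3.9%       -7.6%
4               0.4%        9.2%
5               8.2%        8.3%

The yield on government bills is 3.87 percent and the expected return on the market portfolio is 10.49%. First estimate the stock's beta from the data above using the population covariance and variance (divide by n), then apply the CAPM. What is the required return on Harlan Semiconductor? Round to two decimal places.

Mean R_i = (-4.1 − 7.7 − 3.9 + 0.4 + 8.2) / 5 = -1.4200%
Mean R_m = (1.5 − 9.0 − 7.6 + 9.2 + 8.3) / 5 = 0.4800%
Σ(R_i − R̄_i)(R_m − R̄_m) = 167.9380  ⇒  Cov = 167.9380 / 5 = 33.5876
Σ(R_m − R̄_m)² = 293.3880  ⇒  Var(R_m) = 293.3880 / 5 = 58.6776
β = Cov / Var(R_m) = 33.5876 / 58.6776 = 0.5724
MRP = 10.49% − 3.87% = 6.62%
E(R) = R_f + β × MRP = 3.87% + 0.5724 × 6.62% = 7.66%

7.66%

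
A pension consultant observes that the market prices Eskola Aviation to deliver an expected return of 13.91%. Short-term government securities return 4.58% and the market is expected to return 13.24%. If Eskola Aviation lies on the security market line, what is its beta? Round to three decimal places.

MRP = 13.24% − 4.58% = 8.66%
β = (E(R) − R_f) / MRP = (13.91% − 4.58%) / 8.66% = 9.33% / 8.66% = 1.077

1.077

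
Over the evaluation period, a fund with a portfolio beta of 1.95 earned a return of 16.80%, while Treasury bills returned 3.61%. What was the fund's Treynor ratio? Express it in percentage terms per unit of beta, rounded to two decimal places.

Treynor = (R_P − R_f) / β_P = (16.80% − 3.61%) / 1.9500 = 13.19% / 1.9500 = 6.76%

6.76%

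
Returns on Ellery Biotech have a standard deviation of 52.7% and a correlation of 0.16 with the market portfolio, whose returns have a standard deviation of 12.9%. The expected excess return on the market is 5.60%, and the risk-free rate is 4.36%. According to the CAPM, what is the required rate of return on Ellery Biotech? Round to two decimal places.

8.02%

β = ρ × σ_i / σ_m = 0.16 × 52.7% / 12.9% = 0.6536
E(R) = 4.36% + 0.6536 × 5.60% = 8.02%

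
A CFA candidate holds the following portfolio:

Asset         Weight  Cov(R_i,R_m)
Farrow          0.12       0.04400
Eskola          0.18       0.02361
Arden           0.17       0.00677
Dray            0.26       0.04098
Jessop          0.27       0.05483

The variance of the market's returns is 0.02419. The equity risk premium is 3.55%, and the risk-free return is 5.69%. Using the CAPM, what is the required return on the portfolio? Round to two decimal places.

β_Farrow = 0.04400 / 0.02419 = 1.8189
β_Eskola = 0.02361 / 0.02419 = 0.9760
β_Arden = 0.00677 / 0.02419 = 0.2799
β_Dray = 0.04098 / 0.02419 = 1.6941
β_Jessop = 0.05483 / 0.02419 = 2.2666
β_P = Σ w_i β_i = 0.12×1.8189 + 0.18×0.9760 + 0.17×0.2799 + 0.26×1.6941 + 0.27×2.2666 = 1.4940
E(R_P) = R_f + β_P × MRP = 5.69% + 1.4940 × 3.55% = 10.99%

10.99%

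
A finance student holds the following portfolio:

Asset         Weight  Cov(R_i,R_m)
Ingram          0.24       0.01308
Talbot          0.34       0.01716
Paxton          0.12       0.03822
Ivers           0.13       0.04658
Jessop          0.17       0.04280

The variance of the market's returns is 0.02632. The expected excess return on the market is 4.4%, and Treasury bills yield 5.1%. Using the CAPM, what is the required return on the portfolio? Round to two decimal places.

β_Ingram = 0.01308 / 0.02632 = 0.4970
β_Talbot = 0.01716 / 0.02632 = 0.6520
β_Paxton = 0.03822 / 0.02632 = 1.4521
β_Ivers = 0.04658 / 0.02632 = 1.7698
β_Jessop = 0.04280 / 0.02632 = 1.6261
β_P = Σ w_i β_i = 0.24×0.4970 + 0.34×0.6520 + 0.12×1.4521 + 0.13×1.7698 + 0.17×1.6261 = 1.0217
E(R_P) = R_f + β_P × MRP = 5.1% + 1.0217 × 4.4% = 9.60%

9.60%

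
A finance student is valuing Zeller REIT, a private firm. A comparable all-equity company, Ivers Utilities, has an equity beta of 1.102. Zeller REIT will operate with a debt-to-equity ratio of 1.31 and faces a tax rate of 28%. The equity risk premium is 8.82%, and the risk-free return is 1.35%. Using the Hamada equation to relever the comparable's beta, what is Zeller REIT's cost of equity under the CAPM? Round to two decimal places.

20.24%

β_L = β_U × [1 + (1 − t)(D/E)] = 1.102 × [1 + (1 − 0.28) × 1.31]
    = 1.102 × [1 + 0.72 × 1.31] = 1.102 × 1.9432 = 2.1414
E(R) = R_f + β_L × MRP = 1.35% + 2.1414 × 8.82% = 20.24%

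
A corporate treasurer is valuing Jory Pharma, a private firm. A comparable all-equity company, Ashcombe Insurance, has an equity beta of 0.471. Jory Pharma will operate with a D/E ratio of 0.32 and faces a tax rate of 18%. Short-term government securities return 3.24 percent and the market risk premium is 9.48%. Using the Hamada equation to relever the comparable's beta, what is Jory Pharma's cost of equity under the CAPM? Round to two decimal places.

8.88%

β_L = β_U × [1 + (1 − t)(D/E)] = 0.471 × [1 + (1 − 0.18) × 0.32]
    = 0.471 × [1 + 0.82 × 0.32] = 0.471 × 1.2624 = 0.5946
E(R) = R_f + β_L × MRP = 3.24% + 0.5946 × 9.48% = 8.88%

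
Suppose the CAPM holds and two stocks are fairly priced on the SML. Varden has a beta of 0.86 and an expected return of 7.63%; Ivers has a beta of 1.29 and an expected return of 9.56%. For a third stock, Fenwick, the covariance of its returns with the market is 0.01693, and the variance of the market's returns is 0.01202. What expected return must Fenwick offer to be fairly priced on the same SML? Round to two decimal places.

10.09%

MRP = (9.56% − 7.63%) / (1.29 − 0.86) = 4.4884%
R_f = 7.63% − 0.86 × 4.4884% = 3.7700%
β_Fenwick = Cov / Var(R_m) = 0.01693 / 0.01202 = 1.4085
E(R_Fenwick) = R_f + β × MRP = 3.7700% + 1.4085 × 4.4884% = 10.09%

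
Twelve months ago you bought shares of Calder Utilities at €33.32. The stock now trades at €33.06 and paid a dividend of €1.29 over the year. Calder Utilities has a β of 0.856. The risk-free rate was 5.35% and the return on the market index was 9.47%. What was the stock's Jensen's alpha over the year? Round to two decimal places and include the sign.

Realised HPR = (P1 + D1 − P0) / P0 = (33.06 + 1.29 − 33.32) / 33.32 = 1.03 / 33.32 = 3.0912%
MRP = 9.47% − 5.35% = 4.12%
CAPM required = R_f + β·MRP = 5.35% + 0.856 × 4.12% = 8.87672%
α = realised − required = 3.0912% − 8.87672% = -5.79%

-5.79%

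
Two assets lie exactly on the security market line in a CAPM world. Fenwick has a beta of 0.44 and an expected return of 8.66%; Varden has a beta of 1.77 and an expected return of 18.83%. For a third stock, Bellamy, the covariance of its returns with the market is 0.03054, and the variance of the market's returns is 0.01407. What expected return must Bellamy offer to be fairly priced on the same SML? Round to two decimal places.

21.89%

MRP = (18.83% − 8.66%) / (1.77 − 0.44) = 7.6466%
R_f = 8.66% − 0.44 × 7.6466% = 5.2955%
β_Bellamy = Cov / Var(R_m) = 0.03054 / 0.01407 = 2.1706
E(R_Bellamy) = R_f + β × MRP = 5.2955% + 2.1706 × 7.6466% = 21.89%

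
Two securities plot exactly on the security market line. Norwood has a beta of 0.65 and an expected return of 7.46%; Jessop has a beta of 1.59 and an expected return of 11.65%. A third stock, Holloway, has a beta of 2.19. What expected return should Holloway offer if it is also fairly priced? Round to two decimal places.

14.32%

MRP (SML slope) = (11.65% − 7.46%) / (1.59 − 0.65) = 4.19% / 0.94 = 4.4574%
R_f (intercept) = 7.46% − 0.65 × 4.4574% = 4.5627%
E(R_Holloway) = R_f + β × MRP = 4.5627% + 2.19 × 4.4574% = 14.32%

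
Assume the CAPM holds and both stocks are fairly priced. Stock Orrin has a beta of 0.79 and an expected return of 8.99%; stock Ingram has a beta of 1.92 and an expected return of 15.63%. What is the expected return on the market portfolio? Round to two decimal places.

10.22%

Both satisfy E(R) = R_f + β·MRP, so the slope of the SML is
MRP = (15.63% − 8.99%) / (1.92 − 0.79) = 6.64% / 1.13 = 5.8761%
R_f = E(R_Orrin) − β_Orrin·MRP = 8.99% − 0.79 × 5.8761% = 4.3479%
E(R_m) = R_f + MRP = 4.3479% + 5.8761% = 10.22%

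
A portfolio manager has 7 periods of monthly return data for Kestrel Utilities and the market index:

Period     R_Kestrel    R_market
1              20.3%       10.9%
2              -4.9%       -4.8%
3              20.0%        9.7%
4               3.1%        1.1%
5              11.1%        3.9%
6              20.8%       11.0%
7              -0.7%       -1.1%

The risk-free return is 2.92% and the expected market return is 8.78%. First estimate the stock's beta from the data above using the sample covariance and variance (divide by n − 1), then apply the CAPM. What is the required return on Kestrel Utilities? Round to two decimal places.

12.92%

Mean R_i = (20.3 − 4.9 + 20.0 + 3.1 + 11.1 + 20.8 − 0.7) / 7 = 9.9571%
Mean R_m = (10.9 − 4.8 + 9.7 + 1.1 + 3.9 + 11.0 − 1.1) / 7 = 4.3857%
Σ(R_i − R̄_i)(R_m − R̄_m) = 409.3757  ⇒  Cov = 409.3757 / 6 = 68.2293
Σ(R_m − R̄_m)² = 239.9286  ⇒  Var(R_m) = 239.9286 / 6 = 39.9881
β = Cov / Var(R_m) = 68.2293 / 39.9881 = 1.7062
MRP = 8.78% − 2.92% = 5.86%
E(R) = R_f + β × MRP = 2.92% + 1.7062 × 5.86% = 12.92%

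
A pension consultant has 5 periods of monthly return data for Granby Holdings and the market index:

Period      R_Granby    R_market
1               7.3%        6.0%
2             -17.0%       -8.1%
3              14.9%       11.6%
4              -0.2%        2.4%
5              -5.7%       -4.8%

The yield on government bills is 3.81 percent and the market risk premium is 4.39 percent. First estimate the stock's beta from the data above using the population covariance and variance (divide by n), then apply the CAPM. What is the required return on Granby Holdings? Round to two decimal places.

Mean R_i = (7.3 − 17.0 + 14.9 − 0.2 − 5.7) / 5 = -0.1400%
Mean R_m = (6.0 − 8.1 + 11.6 + 2.4 − 4.8) / 5 = 1.4200%
Σ(R_i − R̄_i)(R_m − R̄_m) = 382.2140  ⇒  Cov = 382.2140 / 5 = 76.4428
Σ(R_m − R̄_m)² = 254.8880  ⇒  Var(R_m) = 254.8880 / 5 = 50.9776
β = Cov / Var(R_m) = 76.4428 / 50.9776 = 1.4995
E(R) = R_f + β × MRP = 3.81% + 1.4995 × 4.39% = 10.39%

10.39%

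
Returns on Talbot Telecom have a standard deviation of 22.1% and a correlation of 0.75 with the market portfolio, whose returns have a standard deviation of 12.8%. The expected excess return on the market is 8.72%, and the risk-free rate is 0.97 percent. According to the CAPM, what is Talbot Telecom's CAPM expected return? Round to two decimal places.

12.26%

β = ρ × σ_i / σ_m = 0.75 × 22.1% / 12.8% = 1.2949
E(R) = 0.97% + 1.2949 × 8.72% = 12.26%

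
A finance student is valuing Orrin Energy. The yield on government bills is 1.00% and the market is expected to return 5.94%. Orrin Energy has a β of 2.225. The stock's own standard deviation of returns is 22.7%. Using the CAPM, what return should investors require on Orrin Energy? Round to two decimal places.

Market risk premium = E(R_m) − R_f = 5.94% − 1.00% = 4.94%
E(R) = R_f + β × MRP = 1.00% + 2.225 × 4.94% = 11.99%

11.99%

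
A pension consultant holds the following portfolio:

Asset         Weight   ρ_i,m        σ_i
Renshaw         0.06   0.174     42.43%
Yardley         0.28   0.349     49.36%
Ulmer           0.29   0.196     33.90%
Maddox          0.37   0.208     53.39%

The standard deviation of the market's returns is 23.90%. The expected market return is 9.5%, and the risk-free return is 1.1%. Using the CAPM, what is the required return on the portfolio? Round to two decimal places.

β_Renshaw = 0.174 × 42.43% / 23.90% = 0.3089
β_Yardley = 0.349 × 49.36% / 23.90% = 0.7208
β_Ulmer = 0.196 × 33.90% / 23.90% = 0.2780
β_Maddox = 0.208 × 53.39% / 23.90% = 0.4646
β_P = Σ w_i β_i = 0.06×0.3089 + 0.28×0.7208 + 0.29×0.2780 + 0.37×0.4646 = 0.4729
MRP = 9.5% − 1.1% = 8.40%
E(R_P) = R_f + β_P × MRP = 1.1% + 0.4729 × 8.4% = 5.07%

5.07%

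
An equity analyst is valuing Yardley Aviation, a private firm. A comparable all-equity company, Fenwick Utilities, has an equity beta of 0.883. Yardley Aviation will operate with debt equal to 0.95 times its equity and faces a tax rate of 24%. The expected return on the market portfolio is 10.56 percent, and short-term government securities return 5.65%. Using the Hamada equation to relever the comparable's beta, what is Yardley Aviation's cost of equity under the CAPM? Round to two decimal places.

13.12%

β_L = β_U × [1 + (1 − t)(D/E)] = 0.883 × [1 + (1 − 0.24) × 0.95]
    = 0.883 × [1 + 0.76 × 0.95] = 0.883 × 1.7220 = 1.5205
MRP = 10.56% − 5.65% = 4.91%
E(R) = R_f + β_L × MRP = 5.65% + 1.5205 × 4.91% = 13.12%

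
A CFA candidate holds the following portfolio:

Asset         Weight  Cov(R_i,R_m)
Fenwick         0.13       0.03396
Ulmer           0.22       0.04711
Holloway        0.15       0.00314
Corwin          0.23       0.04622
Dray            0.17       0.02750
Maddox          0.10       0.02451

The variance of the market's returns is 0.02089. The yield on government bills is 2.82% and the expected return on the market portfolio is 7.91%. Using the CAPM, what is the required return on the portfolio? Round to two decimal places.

β_Fenwick = 0.03396 / 0.02089 = 1.6257
β_Ulmer = 0.04711 / 0.02089 = 2.2551
β_Holloway = 0.00314 / 0.02089 = 0.1503
β_Corwin = 0.04622 / 0.02089 = 2.2125
β_Dray = 0.02750 / 0.02089 = 1.3164
β_Maddox = 0.02451 / 0.02089 = 1.1733
β_P = Σ w_i β_i = 0.13×1.6257 + 0.22×2.2551 + 0.15×0.1503 + 0.23×2.2125 + 0.17×1.3164 + 0.10×1.1733 = 1.5800
MRP = 7.91% − 2.82% = 5.09%
E(R_P) = R_f + β_P × MRP = 2.82% + 1.5800 × 5.09% = 10.86%

10.86%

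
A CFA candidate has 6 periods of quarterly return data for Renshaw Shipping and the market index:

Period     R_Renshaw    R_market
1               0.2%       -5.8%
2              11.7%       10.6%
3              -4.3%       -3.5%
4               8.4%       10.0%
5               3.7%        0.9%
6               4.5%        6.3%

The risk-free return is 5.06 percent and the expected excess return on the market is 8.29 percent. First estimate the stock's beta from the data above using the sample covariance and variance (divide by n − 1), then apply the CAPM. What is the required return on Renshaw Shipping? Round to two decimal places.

Mean R_i = (0.2 + 11.7 − 4.3 + 8.4 + 3.7 + 4.5) / 6 = 4.0333%
Mean R_m = (-5.8 + 10.6 − 3.5 + 10.0 + 0.9 + 6.3) / 6 = 3.0833%
Σ(R_i − R̄_i)(R_m − R̄_m) = 178.9733  ⇒  Cov = 178.9733 / 5 = 35.7947
Σ(R_m − R̄_m)² = 241.7083  ⇒  Var(R_m) = 241.7083 / 5 = 48.3417
β = Cov / Var(R_m) = 35.7947 / 48.3417 = 0.7405
E(R) = R_f + β × MRP = 5.06% + 0.7405 × 8.29% = 11.20%

11.20%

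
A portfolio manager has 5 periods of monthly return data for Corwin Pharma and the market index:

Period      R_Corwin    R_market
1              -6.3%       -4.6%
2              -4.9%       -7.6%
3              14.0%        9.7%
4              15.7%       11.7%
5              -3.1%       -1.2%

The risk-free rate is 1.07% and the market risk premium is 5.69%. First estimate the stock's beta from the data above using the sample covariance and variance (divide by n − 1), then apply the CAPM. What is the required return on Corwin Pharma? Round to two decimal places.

Mean R_i = (-6.3 − 4.9 + 14.0 + 15.7 − 3.1) / 5 = 3.0800%
Mean R_m = (-4.6 − 7.6 + 9.7 + 11.7 − 1.2) / 5 = 1.6000%
Σ(R_i − R̄_i)(R_m − R̄_m) = 364.7900  ⇒  Cov = 364.7900 / 4 = 91.1975
Σ(R_m − R̄_m)² = 298.5400  ⇒  Var(R_m) = 298.5400 / 4 = 74.6350
β = Cov / Var(R_m) = 91.1975 / 74.6350 = 1.2219
E(R) = R_f + β × MRP = 1.07% + 1.2219 × 5.69% = 8.02%

8.02%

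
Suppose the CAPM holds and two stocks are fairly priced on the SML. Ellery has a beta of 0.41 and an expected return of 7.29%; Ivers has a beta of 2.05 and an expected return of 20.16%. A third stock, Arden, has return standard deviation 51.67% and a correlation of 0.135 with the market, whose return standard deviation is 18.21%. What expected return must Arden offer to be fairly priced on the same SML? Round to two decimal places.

7.08%

MRP = (20.16% − 7.29%) / (2.05 − 0.41) = 7.8476%
R_f = 7.29% − 0.41 × 7.8476% = 4.0725%
β_Arden = ρ·σ_i/σ_m = 0.135 × 51.67 / 18.21 = 0.3831
E(R_Arden) = R_f + β × MRP = 4.0725% + 0.3831 × 7.8476% = 7.08%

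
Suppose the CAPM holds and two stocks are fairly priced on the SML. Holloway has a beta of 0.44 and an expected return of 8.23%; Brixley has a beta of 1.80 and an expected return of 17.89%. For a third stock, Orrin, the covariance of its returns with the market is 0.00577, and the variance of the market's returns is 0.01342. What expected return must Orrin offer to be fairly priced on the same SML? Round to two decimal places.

8.16%

MRP = (17.89% − 8.23%) / (1.80 − 0.44) = 7.1029%
R_f = 8.23% − 0.44 × 7.1029% = 5.1047%
β_Orrin = Cov / Var(R_m) = 0.00577 / 0.01342 = 0.4300
E(R_Orrin) = R_f + β × MRP = 5.1047% + 0.4300 × 7.1029% = 8.16%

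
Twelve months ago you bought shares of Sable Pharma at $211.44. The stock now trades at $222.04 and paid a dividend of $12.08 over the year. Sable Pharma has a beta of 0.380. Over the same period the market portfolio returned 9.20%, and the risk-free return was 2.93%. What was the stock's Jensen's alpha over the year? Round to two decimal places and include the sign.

Realised HPR = (P1 + D1 − P0) / P0 = (222.04 + 12.08 − 211.44) / 211.44 = 22.68 / 211.44 = 10.7264%
MRP = 9.20% − 2.93% = 6.27%
CAPM required = R_f + β·MRP = 2.93% + 0.380 × 6.27% = 5.31260%
α = realised − required = 10.7264% − 5.31260% = +5.41%

+5.41%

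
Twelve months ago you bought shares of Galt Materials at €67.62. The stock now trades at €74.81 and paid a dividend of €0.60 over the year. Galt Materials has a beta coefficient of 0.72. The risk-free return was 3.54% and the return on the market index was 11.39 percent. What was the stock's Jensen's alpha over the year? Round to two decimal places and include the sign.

+2.33%

Realised HPR = (P1 + D1 − P0) / P0 = (74.81 + 0.60 − 67.62) / 67.62 = 7.79 / 67.62 = 11.5203%
MRP = 11.39% − 3.54% = 7.85%
CAPM required = R_f + β·MRP = 3.54% + 0.72 × 7.85% = 9.1920%
α = realised − required = 11.5203% − 9.1920% = +2.33%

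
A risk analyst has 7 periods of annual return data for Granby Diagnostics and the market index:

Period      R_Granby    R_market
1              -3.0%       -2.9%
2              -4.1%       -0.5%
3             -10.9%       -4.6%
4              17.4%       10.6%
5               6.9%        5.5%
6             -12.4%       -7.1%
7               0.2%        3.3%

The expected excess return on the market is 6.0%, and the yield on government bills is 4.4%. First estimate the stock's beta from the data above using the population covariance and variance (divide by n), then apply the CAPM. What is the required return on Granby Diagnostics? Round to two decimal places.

Mean R_i = (-3.0 − 4.1 − 10.9 + 17.4 + 6.9 − 12.4 + 0.2) / 7 = -0.8429%
Mean R_m = (-2.9 − 0.5 − 4.6 + 10.6 + 5.5 − 7.1 + 3.3) / 7 = 0.6143%
Σ(R_i − R̄_i)(R_m − R̄_m) = 375.6043  ⇒  Cov = 375.6043 / 7 = 53.6578
Σ(R_m − R̄_m)² = 231.0886  ⇒  Var(R_m) = 231.0886 / 7 = 33.0127
β = Cov / Var(R_m) = 53.6578 / 33.0127 = 1.6254
E(R) = R_f + β × MRP = 4.4% + 1.6254 × 6.0% = 14.15%

14.15%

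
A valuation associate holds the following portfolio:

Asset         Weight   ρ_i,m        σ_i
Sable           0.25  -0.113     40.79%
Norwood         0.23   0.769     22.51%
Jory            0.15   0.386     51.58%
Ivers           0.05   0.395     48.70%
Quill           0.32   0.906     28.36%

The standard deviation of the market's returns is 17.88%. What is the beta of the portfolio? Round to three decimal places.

β_Sable = -0.113 × 40.79% / 17.88% = -0.2578
β_Norwood = 0.769 × 22.51% / 17.88% = 0.9681
β_Jory = 0.386 × 51.58% / 17.88% = 1.1135
β_Ivers = 0.395 × 48.70% / 17.88% = 1.0759
β_Quill = 0.906 × 28.36% / 17.88% = 1.4370
β_P = Σ w_i β_i = 0.25×-0.2578 + 0.23×0.9681 + 0.15×1.1135 + 0.05×1.0759 + 0.32×1.4370 = 0.8389

0.839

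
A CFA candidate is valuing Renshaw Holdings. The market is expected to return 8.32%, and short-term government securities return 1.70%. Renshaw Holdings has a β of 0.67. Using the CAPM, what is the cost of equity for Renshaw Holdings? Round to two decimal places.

6.14%

Market risk premium = E(R_m) − R_f = 8.32% − 1.70% = 6.62%
E(R) = R_f + β × MRP = 1.70% + 0.67 × 6.62% = 6.14%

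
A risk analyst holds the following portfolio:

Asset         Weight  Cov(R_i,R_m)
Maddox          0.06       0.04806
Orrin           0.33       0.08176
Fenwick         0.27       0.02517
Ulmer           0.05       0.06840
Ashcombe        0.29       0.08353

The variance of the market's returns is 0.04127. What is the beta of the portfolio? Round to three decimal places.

β_Maddox = 0.04806 / 0.04127 = 1.1645
β_Orrin = 0.08176 / 0.04127 = 1.9811
β_Fenwick = 0.02517 / 0.04127 = 0.6099
β_Ulmer = 0.06840 / 0.04127 = 1.6574
β_Ashcombe = 0.08353 / 0.04127 = 2.0240
β_P = Σ w_i β_i = 0.06×1.1645 + 0.33×1.9811 + 0.27×0.6099 + 0.05×1.6574 + 0.29×2.0240 = 1.5581

1.558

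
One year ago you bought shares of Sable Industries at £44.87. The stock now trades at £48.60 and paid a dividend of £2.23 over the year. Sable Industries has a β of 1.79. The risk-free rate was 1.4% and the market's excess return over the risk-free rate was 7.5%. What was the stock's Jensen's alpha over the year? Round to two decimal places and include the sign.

-1.54%

Realised HPR = (P1 + D1 − P0) / P0 = (48.60 + 2.23 − 44.87) / 44.87 = 5.96 / 44.87 = 13.2828%
CAPM required = R_f + β·MRP = 1.4% + 1.79 × 7.5% = 14.8250%
α = realised − required = 13.2828% − 14.8250% = -1.54%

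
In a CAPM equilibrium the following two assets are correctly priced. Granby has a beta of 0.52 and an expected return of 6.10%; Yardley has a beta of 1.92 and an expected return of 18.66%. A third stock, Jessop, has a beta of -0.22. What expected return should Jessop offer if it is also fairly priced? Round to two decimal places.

-0.54%

MRP (SML slope) = (18.66% − 6.10%) / (1.92 − 0.52) = 12.56% / 1.40 = 8.9714%
R_f (intercept) = 6.10% − 0.52 × 8.9714% = 1.4349%
E(R_Jessop) = R_f + β × MRP = 1.4349% + -0.22 × 8.9714% = -0.54%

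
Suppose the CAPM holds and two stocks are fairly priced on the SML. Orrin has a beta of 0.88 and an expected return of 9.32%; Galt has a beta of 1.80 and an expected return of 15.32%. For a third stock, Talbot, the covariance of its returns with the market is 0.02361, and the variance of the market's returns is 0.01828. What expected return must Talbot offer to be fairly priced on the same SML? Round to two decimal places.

12.00%

MRP = (15.32% − 9.32%) / (1.80 − 0.88) = 6.5217%
R_f = 9.32% − 0.88 × 6.5217% = 3.5809%
β_Talbot = Cov / Var(R_m) = 0.02361 / 0.01828 = 1.2916
E(R_Talbot) = R_f + β × MRP = 3.5809% + 1.2916 × 6.5217% = 12.00%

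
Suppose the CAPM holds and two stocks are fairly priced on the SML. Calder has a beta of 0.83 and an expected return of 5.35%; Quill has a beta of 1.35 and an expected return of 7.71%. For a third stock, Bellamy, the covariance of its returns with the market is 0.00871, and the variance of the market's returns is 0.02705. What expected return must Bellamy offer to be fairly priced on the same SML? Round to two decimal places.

3.04%

MRP = (7.71% − 5.35%) / (1.35 − 0.83) = 4.5385%
R_f = 5.35% − 0.83 × 4.5385% = 1.5830%
β_Bellamy = Cov / Var(R_m) = 0.00871 / 0.02705 = 0.3220
E(R_Bellamy) = R_f + β × MRP = 1.5830% + 0.3220 × 4.5385% = 3.04%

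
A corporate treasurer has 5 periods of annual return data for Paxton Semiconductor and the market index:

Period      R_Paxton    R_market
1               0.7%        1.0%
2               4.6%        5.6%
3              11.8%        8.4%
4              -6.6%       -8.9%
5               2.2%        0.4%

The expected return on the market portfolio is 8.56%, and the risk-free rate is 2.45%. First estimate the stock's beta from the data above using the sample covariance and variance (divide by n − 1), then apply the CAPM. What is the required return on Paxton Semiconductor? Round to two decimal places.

Mean R_i = (0.7 + 4.6 + 11.8 − 6.6 + 2.2) / 5 = 2.5400%
Mean R_m = (1.0 + 5.6 + 8.4 − 8.9 + 0.4) / 5 = 1.3000%
Σ(R_i − R̄_i)(R_m − R̄_m) = 168.6900  ⇒  Cov = 168.6900 / 4 = 42.1725
Σ(R_m − R̄_m)² = 173.8400  ⇒  Var(R_m) = 173.8400 / 4 = 43.4600
β = Cov / Var(R_m) = 42.1725 / 43.4600 = 0.9704
MRP = 8.56% − 2.45% = 6.11%
E(R) = R_f + β × MRP = 2.45% + 0.9704 × 6.11% = 8.38%

8.38%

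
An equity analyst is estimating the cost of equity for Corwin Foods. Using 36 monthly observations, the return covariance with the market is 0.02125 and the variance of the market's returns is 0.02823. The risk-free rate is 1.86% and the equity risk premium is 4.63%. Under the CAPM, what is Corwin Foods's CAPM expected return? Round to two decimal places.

5.35%

β = Cov(R_i, R_m) / Var(R_m) = 0.02125 / 0.02823 = 0.7527
E(R) = R_f + β × MRP = 1.86% + 0.7527 × 4.63% = 5.35%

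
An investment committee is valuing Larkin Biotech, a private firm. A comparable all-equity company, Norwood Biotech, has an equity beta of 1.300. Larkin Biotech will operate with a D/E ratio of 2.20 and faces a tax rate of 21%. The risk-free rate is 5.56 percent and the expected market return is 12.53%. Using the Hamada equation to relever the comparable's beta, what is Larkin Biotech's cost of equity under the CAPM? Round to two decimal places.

β_L = β_U × [1 + (1 − t)(D/E)] = 1.300 × [1 + (1 − 0.21) × 2.20]
    = 1.300 × [1 + 0.79 × 2.20] = 1.300 × 2.7380 = 3.5594
MRP = 12.53% − 5.56% = 6.97%
E(R) = R_f + β_L × MRP = 5.56% + 3.5594 × 6.97% = 30.37%

30.37%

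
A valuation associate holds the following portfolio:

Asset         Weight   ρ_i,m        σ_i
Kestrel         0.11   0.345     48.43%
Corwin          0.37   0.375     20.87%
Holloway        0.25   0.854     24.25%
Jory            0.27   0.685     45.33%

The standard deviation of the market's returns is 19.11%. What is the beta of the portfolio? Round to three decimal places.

β_Kestrel = 0.345 × 48.43% / 19.11% = 0.8743
β_Corwin = 0.375 × 20.87% / 19.11% = 0.4095
β_Holloway = 0.854 × 24.25% / 19.11% = 1.0837
β_Jory = 0.685 × 45.33% / 19.11% = 1.6249
β_P = Σ w_i β_i = 0.11×0.8743 + 0.37×0.4095 + 0.25×1.0837 + 0.27×1.6249 = 0.9573

0.957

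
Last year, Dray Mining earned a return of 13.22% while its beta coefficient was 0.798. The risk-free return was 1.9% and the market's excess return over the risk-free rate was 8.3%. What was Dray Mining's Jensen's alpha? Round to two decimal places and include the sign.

CAPM benchmark = R_f + β(R_m − R_f) = 1.9% + 0.798 × 8.3% = 8.5234%
α = actual − benchmark = 13.22% − 8.5234% = +4.70%

+4.70%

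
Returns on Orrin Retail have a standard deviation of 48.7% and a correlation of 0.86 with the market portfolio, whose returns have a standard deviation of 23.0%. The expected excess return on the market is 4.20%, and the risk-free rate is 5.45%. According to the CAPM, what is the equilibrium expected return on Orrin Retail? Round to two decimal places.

β = ρ × σ_i / σ_m = 0.86 × 48.7% / 23.0% = 1.8210
E(R) = 5.45% + 1.8210 × 4.20% = 13.10%

13.10%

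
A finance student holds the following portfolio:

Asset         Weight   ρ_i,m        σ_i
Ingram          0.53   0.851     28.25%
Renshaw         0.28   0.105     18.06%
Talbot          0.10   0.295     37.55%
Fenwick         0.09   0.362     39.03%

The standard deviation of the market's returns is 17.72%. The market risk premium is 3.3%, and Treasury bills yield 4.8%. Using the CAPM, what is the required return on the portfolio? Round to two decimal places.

β_Ingram = 0.851 × 28.25% / 17.72% = 1.3567
β_Renshaw = 0.105 × 18.06% / 17.72% = 0.1070
β_Talbot = 0.295 × 37.55% / 17.72% = 0.6251
β_Fenwick = 0.362 × 39.03% / 17.72% = 0.7973
β_P = Σ w_i β_i = 0.53×1.3567 + 0.28×0.1070 + 0.10×0.6251 + 0.09×0.7973 = 0.8833
E(R_P) = R_f + β_P × MRP = 4.8% + 0.8833 × 3.3% = 7.71%

7.71%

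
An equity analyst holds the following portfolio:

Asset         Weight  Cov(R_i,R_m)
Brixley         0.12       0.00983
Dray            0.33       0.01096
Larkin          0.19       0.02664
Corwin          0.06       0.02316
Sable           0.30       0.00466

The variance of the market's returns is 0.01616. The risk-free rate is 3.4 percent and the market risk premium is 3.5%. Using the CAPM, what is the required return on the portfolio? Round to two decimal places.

6.14%

β_Brixley = 0.00983 / 0.01616 = 0.6083
β_Dray = 0.01096 / 0.01616 = 0.6782
β_Larkin = 0.02664 / 0.01616 = 1.6485
β_Corwin = 0.02316 / 0.01616 = 1.4332
β_Sable = 0.00466 / 0.01616 = 0.2884
β_P = Σ w_i β_i = 0.12×0.6083 + 0.33×0.6782 + 0.19×1.6485 + 0.06×1.4332 + 0.30×0.2884 = 0.7825
E(R_P) = R_f + β_P × MRP = 3.4% + 0.7825 × 3.5% = 6.14%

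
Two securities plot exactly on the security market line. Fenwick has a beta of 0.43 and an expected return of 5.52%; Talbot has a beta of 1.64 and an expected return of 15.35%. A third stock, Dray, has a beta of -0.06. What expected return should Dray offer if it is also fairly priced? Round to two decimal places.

1.54%

MRP (SML slope) = (15.35% − 5.52%) / (1.64 − 0.43) = 9.83% / 1.21 = 8.1240%
R_f (intercept) = 5.52% − 0.43 × 8.1240% = 2.0267%
E(R_Dray) = R_f + β × MRP = 2.0267% + -0.06 × 8.1240% = 1.54%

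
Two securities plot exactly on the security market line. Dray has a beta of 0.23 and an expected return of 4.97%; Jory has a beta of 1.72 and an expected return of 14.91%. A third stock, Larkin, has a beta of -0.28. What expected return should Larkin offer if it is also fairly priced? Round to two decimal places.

MRP (SML slope) = (14.91% − 4.97%) / (1.72 − 0.23) = 9.94% / 1.49 = 6.6711%
R_f (intercept) = 4.97% − 0.23 × 6.6711% = 3.4356%
E(R_Larkin) = R_f + β × MRP = 3.4356% + -0.28 × 6.6711% = 1.57%

1.57%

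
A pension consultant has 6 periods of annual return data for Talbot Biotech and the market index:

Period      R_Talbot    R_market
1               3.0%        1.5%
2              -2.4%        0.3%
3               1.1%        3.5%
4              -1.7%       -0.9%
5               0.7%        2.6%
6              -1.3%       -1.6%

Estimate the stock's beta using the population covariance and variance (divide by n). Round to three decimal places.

0.685

Mean R_i = (3.0 − 2.4 + 1.1 − 1.7 + 0.7 − 1.3) / 6 = -0.1000%
Mean R_m = (1.5 + 0.3 + 3.5 − 0.9 + 2.6 − 1.6) / 6 = 0.9000%
Σ(R_i − R̄_i)(R_m − R̄_m) = 13.6000  ⇒  Cov = 13.6000 / 6 = 2.2667
Σ(R_m − R̄_m)² = 19.8600  ⇒  Var(R_m) = 19.8600 / 6 = 3.3100
β = Cov / Var(R_m) = 2.2667 / 3.3100 = 0.6848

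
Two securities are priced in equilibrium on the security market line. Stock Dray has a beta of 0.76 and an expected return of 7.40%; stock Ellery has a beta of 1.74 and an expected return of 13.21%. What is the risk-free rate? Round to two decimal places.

2.89%

Both satisfy E(R) = R_f + β·MRP, so the slope of the SML is
MRP = (13.21% − 7.40%) / (1.74 − 0.76) = 5.81% / 0.98 = 5.9286%
R_f = E(R_Dray) − β_Dray·MRP = 7.40% − 0.76 × 5.9286% = 2.8943%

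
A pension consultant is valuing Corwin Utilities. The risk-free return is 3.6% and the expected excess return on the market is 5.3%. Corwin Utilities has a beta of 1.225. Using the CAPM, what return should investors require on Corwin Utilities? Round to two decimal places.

10.09%

E(R) = R_f + β × MRP = 3.6% + 1.225 × 5.3% = 10.09%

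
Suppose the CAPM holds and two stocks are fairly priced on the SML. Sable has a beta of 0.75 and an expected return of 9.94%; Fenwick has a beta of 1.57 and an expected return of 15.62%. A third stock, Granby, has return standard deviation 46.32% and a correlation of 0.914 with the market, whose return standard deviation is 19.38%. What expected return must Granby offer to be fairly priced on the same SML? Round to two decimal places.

MRP = (15.62% − 9.94%) / (1.57 − 0.75) = 6.9268%
R_f = 9.94% − 0.75 × 6.9268% = 4.7449%
β_Granby = ρ·σ_i/σ_m = 0.914 × 46.32 / 19.38 = 2.1845
E(R_Granby) = R_f + β × MRP = 4.7449% + 2.1845 × 6.9268% = 19.88%

19.88%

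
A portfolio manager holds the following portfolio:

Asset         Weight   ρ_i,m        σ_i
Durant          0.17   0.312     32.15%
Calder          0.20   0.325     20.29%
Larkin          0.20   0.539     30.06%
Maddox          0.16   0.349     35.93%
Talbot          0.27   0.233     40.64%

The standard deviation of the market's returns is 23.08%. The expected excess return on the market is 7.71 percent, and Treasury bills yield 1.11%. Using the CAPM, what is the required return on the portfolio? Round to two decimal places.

4.73%

β_Durant = 0.312 × 32.15% / 23.08% = 0.4346
β_Calder = 0.325 × 20.29% / 23.08% = 0.2857
β_Larkin = 0.539 × 30.06% / 23.08% = 0.7020
β_Maddox = 0.349 × 35.93% / 23.08% = 0.5433
β_Talbot = 0.233 × 40.64% / 23.08% = 0.4103
β_P = Σ w_i β_i = 0.17×0.4346 + 0.20×0.2857 + 0.20×0.7020 + 0.16×0.5433 + 0.27×0.4103 = 0.4691
E(R_P) = R_f + β_P × MRP = 1.11% + 0.4691 × 7.71% = 4.73%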